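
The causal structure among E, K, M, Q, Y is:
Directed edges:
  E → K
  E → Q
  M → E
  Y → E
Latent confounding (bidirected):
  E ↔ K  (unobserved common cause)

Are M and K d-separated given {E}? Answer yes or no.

Bayes-Ball from M | {E} reaches {K,Y}.
K ∈ reach(M|{E}) ⇒ M ⊥̸ K | {E}.

No — M and K are d-connected given {E}.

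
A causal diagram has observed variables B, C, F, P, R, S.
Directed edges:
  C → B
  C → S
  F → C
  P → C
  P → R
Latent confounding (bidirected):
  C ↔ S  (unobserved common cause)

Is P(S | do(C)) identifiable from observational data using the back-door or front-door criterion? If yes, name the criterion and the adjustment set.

P(S|do(C)): not identifiable (no BD/FD set).

desc(C)\{C}={B,S}; candidates ⊆ {F,P,R}.
C↔S: latent back-door arc(s) into C.
size 0: {}; under {} C still reaches {F,P,R,S} ∋ S.
size 1: {F}, {P}, {R}; under {F} C still reaches {P,R,S} ∋ S.
size 2: {F,P}, {F,R}, {P,R}; under {F,P} C still reaches {S} ∋ S.
C↔S cannot be blocked by any observed set — no back-door set.
No mediator lies on a directed C→…→S path.
Neither criterion identifies P(S|do(C)) in this graph.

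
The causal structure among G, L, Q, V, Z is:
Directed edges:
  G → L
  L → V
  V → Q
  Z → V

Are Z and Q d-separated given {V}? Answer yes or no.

Yes — Z ⊥ Q | {V}.

Bayes-Ball from Z | {V} reaches {G,L}.
Q ∉ reach(Z|{V}) ⇒ Z ⊥ Q | {V}.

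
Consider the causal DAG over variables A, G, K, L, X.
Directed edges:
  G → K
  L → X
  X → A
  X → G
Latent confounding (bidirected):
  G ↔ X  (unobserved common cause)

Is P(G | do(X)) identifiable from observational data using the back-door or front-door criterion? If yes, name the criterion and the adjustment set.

P(G|do(X)): not identifiable (no BD/FD set).

desc(X)\{X}={A,G,K}; candidates ⊆ {L}.
X↔G: latent back-door arc(s) into X.
size 0: {}; under {} X still reaches {G,K,L} ∋ G.
size 1: {L}; under {L} X still reaches {G,K} ∋ G.
X↔G cannot be blocked by any observed set — no back-door set.
No mediator lies on a directed X→…→G path.
Neither criterion identifies P(G|do(X)) in this graph.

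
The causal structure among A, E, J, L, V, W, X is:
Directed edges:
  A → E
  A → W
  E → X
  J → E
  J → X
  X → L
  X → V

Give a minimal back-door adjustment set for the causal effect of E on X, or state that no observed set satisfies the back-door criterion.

desc(E)\{E}={L,V,X}; candidates ⊆ {A,J,W}.
size 0: {}; under {} E still reaches {A,J,L,V,W,X} ∋ X.
{J}: E⊥X given {J} in G with E→· removed — back-door holds.

E→X: minimal back-door set {J}.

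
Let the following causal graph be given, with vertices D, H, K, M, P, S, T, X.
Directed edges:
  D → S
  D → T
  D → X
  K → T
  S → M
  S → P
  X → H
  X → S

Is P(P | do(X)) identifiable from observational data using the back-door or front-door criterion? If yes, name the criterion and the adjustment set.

P(P|do(X)): backdoor, adjust for {D}.

desc(X)\{X}={H,M,P,S}; candidates ⊆ {D,K,T}.
size 0: {}; under {} X still reaches {D,M,P,S,T} ∋ P.
{D}: X⊥P given {D} in G with X→· removed — back-door holds.
P(P|do(X)) = Σ_{D} P(P|X,D)·P(D).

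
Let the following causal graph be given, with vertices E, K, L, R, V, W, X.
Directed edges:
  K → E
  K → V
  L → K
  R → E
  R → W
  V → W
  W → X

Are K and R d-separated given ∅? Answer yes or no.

Bayes-Ball from K | ∅ reaches {E,L,V,W,X}.
R ∉ reach(K|∅) ⇒ K ⊥ R | ∅.

Yes — K ⊥ R | ∅.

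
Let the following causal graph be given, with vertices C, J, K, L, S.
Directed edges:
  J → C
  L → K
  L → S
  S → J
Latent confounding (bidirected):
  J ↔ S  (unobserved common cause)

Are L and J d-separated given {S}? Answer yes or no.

Bayes-Ball from L | {S} reaches {C,J,K}.
J ∈ reach(L|{S}) ⇒ L ⊥̸ J | {S}.

No — L and J are d-connected given {S}.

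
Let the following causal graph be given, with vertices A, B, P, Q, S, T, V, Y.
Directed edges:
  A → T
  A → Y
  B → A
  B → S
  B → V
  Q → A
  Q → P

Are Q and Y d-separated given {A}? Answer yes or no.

Bayes-Ball from Q | {A} reaches {B,P,S,V}.
Y ∉ reach(Q|{A}) ⇒ Q ⊥ Y | {A}.

Yes — Q ⊥ Y | {A}.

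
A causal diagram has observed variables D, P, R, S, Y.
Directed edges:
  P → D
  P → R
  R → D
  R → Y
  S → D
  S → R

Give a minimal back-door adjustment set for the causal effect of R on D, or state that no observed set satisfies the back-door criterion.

R→D: minimal back-door set {P, S}.

desc(R)\{R}={D,Y}; candidates ⊆ {P,S}.
size 0: {}; under {} R still reaches {D,P,S} ∋ D.
size 1: {P}, {S}; under {P} R still reaches {D,S} ∋ D.
{P,S}: R⊥D given {P,S} in G with R→· removed — back-door holds.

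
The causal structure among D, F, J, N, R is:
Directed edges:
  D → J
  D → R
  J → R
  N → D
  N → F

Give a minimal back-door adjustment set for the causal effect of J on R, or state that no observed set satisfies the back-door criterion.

J→R: minimal back-door set {D}.

desc(J)\{J}={R}; candidates ⊆ {D,F,N}.
size 0: {}; under {} J still reaches {D,F,N,R} ∋ R.
{D}: J⊥R given {D} in G with J→· removed — back-door holds.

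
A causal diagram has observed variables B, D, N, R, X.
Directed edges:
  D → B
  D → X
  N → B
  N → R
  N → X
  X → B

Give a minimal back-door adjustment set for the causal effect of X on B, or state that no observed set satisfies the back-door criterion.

desc(X)\{X}={B}; candidates ⊆ {D,N,R}.
size 0: {}; under {} X still reaches {B,D,N,R} ∋ B.
size 1: {D}, {N}, {R}; under {D} X still reaches {B,N,R} ∋ B.
{D,N}: X⊥B given {D,N} in G with X→· removed — back-door holds.

X→B: minimal back-door set {D, N}.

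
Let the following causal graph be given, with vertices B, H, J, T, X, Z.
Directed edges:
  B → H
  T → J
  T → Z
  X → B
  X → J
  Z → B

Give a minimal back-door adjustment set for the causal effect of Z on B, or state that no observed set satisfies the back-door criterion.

desc(Z)\{Z}={B,H}; candidates ⊆ {J,T,X}.
∅: Z⊥B given ∅ in G with Z→· removed — back-door holds.

Z→B: minimal back-door set ∅.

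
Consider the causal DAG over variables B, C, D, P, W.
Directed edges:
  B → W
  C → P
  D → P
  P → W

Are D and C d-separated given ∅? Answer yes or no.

Yes — D ⊥ C | ∅.

Bayes-Ball from D | ∅ reaches {P,W}.
C ∉ reach(D|∅) ⇒ D ⊥ C | ∅.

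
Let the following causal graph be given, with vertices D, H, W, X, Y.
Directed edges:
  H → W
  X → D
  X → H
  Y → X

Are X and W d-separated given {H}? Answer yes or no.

Bayes-Ball from X | {H} reaches {D,Y}.
W ∉ reach(X|{H}) ⇒ X ⊥ W | {H}.

Yes — X ⊥ W | {H}.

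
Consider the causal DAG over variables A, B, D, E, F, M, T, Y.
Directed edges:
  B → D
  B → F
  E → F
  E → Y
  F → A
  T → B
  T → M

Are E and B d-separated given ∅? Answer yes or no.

Bayes-Ball from E | ∅ reaches {A,F,Y}.
B ∉ reach(E|∅) ⇒ E ⊥ B | ∅.

Yes — E ⊥ B | ∅.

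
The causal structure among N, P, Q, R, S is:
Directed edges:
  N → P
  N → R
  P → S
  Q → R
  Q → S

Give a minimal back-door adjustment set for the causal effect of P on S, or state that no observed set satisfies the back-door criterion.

P→S: minimal back-door set ∅.

desc(P)\{P}={S}; candidates ⊆ {N,Q,R}.
∅: P⊥S given ∅ in G with P→· removed — back-door holds.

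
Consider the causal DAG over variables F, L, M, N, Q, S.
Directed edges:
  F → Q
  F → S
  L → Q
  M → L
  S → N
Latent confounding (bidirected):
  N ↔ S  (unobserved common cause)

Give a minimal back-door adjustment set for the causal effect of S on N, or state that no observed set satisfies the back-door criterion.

S→N: no observed back-door set.

desc(S)\{S}={N}; candidates ⊆ {F,L,M,Q}.
S↔N: latent back-door arc(s) into S.
size 0: {}; under {} S still reaches {F,N,Q} ∋ N.
size 1: {F}, {L}, {M} …(+1); under {F} S still reaches {N} ∋ N.
size 2: {F,L}, {F,M}, {F,Q} …(+3); under {F,L} S still reaches {N} ∋ N.
S↔N cannot be blocked by any observed set — no back-door set.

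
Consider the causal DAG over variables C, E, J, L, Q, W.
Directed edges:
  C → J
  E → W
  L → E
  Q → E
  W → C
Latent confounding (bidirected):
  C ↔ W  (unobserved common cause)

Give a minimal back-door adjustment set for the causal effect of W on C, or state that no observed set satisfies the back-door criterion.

W→C: no observed back-door set.

desc(W)\{W}={C,J}; candidates ⊆ {E,L,Q}.
W↔C: latent back-door arc(s) into W.
size 0: {}; under {} W still reaches {C,E,J,L,Q} ∋ C.
size 1: {E}, {L}, {Q}; under {E} W still reaches {C,J} ∋ C.
size 2: {E,L}, {E,Q}, {L,Q}; under {E,L} W still reaches {C,J} ∋ C.
W↔C cannot be blocked by any observed set — no back-door set.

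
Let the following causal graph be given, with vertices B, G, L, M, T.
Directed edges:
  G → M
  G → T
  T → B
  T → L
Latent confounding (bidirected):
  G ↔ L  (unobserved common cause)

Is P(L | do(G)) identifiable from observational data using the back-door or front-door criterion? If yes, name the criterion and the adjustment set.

P(L|do(G)): frontdoor, adjust for {T}.

desc(G)\{G}={B,L,M,T}; candidates ⊆ {—}.
G↔L: latent back-door arc(s) into G.
size 0: {}; under {} G still reaches {L} ∋ L.
G↔L cannot be blocked by any observed set — no back-door set.
{T}: (i) intercepts every directed G→L path; (ii) no back-door G→{T}; (iii) {G} blocks every back-door {T}→L. Front-door holds.
P(L|do(G)) = Σ_{T} P(T|G) Σ_{G'} P(L|T,G')P(G').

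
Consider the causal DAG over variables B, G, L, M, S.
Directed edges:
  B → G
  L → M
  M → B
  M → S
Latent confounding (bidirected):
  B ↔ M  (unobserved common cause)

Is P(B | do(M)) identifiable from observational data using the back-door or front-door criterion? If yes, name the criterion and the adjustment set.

P(B|do(M)): not identifiable (no BD/FD set).

desc(M)\{M}={B,G,S}; candidates ⊆ {L}.
M↔B: latent back-door arc(s) into M.
size 0: {}; under {} M still reaches {B,G,L} ∋ B.
size 1: {L}; under {L} M still reaches {B,G} ∋ B.
M↔B cannot be blocked by any observed set — no back-door set.
No mediator lies on a directed M→…→B path.
Neither criterion identifies P(B|do(M)) in this graph.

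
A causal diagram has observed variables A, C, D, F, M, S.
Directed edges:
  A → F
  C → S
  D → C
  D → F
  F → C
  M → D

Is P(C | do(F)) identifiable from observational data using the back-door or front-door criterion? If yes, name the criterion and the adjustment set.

desc(F)\{F}={C,S}; candidates ⊆ {A,D,M}.
size 0: {}; under {} F still reaches {A,C,D,M,S} ∋ C.
{D}: F⊥C given {D} in G with F→· removed — back-door holds.
P(C|do(F)) = Σ_{D} P(C|F,D)·P(D).

P(C|do(F)): backdoor, adjust for {D}.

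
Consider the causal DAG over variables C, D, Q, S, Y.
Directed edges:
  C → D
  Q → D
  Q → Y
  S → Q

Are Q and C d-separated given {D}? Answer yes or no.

No — Q and C are d-connected given {D}.

Bayes-Ball from Q | {D} reaches {C,S,Y}.
C ∈ reach(Q|{D}) ⇒ Q ⊥̸ C | {D}.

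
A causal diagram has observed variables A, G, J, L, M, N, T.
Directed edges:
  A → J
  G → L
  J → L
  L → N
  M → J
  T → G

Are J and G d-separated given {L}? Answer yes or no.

Bayes-Ball from J | {L} reaches {A,G,M,T}.
G ∈ reach(J|{L}) ⇒ J ⊥̸ G | {L}.

No — J and G are d-connected given {L}.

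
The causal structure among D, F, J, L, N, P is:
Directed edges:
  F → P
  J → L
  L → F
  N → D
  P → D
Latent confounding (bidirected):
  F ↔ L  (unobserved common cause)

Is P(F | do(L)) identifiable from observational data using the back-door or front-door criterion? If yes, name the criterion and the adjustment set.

P(F|do(L)): not identifiable (no BD/FD set).

desc(L)\{L}={D,F,P}; candidates ⊆ {J,N}.
L↔F: latent back-door arc(s) into L.
size 0: {}; under {} L still reaches {D,F,J,P} ∋ F.
size 1: {J}, {N}; under {J} L still reaches {D,F,P} ∋ F.
size 2: {J,N}; under {J,N} L still reaches {D,F,P} ∋ F.
L↔F cannot be blocked by any observed set — no back-door set.
No mediator lies on a directed L→…→F path.
Neither criterion identifies P(F|do(L)) in this graph.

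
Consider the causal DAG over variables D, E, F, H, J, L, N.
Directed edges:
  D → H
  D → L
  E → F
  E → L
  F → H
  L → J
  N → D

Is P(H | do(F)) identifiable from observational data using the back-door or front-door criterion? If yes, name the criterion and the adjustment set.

desc(F)\{F}={H}; candidates ⊆ {D,E,J,L,N}.
∅: F⊥H given ∅ in G with F→· removed — back-door holds.
P(H|do(F)) = P(H|F) — no adjustment needed.

P(H|do(F)): backdoor, adjust for ∅.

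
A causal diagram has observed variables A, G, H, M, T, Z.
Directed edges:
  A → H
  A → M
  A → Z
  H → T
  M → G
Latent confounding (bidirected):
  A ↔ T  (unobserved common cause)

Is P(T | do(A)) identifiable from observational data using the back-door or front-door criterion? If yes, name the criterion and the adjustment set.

desc(A)\{A}={G,H,M,T,Z}; candidates ⊆ {—}.
A↔T: latent back-door arc(s) into A.
size 0: {}; under {} A still reaches {T} ∋ T.
A↔T cannot be blocked by any observed set — no back-door set.
{H}: (i) intercepts every directed A→T path; (ii) no back-door A→{H}; (iii) {A} blocks every back-door {H}→T. Front-door holds.
P(T|do(A)) = Σ_{H} P(H|A) Σ_{A'} P(T|H,A')P(A').

P(T|do(A)): frontdoor, adjust for {H}.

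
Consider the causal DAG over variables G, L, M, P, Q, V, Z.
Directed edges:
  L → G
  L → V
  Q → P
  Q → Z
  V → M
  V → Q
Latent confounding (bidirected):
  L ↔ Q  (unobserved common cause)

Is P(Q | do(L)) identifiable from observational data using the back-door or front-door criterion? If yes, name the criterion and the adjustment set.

P(Q|do(L)): frontdoor, adjust for {V}.

desc(L)\{L}={G,M,P,Q,V,Z}; candidates ⊆ {—}.
L↔Q: latent back-door arc(s) into L.
size 0: {}; under {} L still reaches {P,Q,Z} ∋ Q.
L↔Q cannot be blocked by any observed set — no back-door set.
{V}: (i) intercepts every directed L→Q path; (ii) no back-door L→{V}; (iii) {L} blocks every back-door {V}→Q. Front-door holds.
P(Q|do(L)) = Σ_{V} P(V|L) Σ_{L'} P(Q|V,L')P(L').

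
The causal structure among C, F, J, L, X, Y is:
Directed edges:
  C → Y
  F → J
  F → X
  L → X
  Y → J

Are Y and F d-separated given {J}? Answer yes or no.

No — Y and F are d-connected given {J}.

Bayes-Ball from Y | {J} reaches {C,F,X}.
F ∈ reach(Y|{J}) ⇒ Y ⊥̸ F | {J}.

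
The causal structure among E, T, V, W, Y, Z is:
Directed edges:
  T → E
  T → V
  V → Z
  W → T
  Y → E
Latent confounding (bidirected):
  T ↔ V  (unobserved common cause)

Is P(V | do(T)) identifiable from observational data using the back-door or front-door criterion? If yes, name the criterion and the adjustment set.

P(V|do(T)): not identifiable (no BD/FD set).

desc(T)\{T}={E,V,Z}; candidates ⊆ {W,Y}.
T↔V: latent back-door arc(s) into T.
size 0: {}; under {} T still reaches {V,W,Z} ∋ V.
size 1: {W}, {Y}; under {W} T still reaches {V,Z} ∋ V.
size 2: {W,Y}; under {W,Y} T still reaches {V,Z} ∋ V.
T↔V cannot be blocked by any observed set — no back-door set.
No mediator lies on a directed T→…→V path.
Neither criterion identifies P(V|do(T)) in this graph.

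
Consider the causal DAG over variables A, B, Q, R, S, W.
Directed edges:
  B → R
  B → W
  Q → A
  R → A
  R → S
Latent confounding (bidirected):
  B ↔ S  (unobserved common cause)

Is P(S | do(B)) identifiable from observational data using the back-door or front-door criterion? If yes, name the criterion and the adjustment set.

desc(B)\{B}={A,R,S,W}; candidates ⊆ {Q}.
B↔S: latent back-door arc(s) into B.
size 0: {}; under {} B still reaches {S} ∋ S.
size 1: {Q}; under {Q} B still reaches {S} ∋ S.
B↔S cannot be blocked by any observed set — no back-door set.
{R}: (i) intercepts every directed B→S path; (ii) no back-door B→{R}; (iii) {B} blocks every back-door {R}→S. Front-door holds.
P(S|do(B)) = Σ_{R} P(R|B) Σ_{B'} P(S|R,B')P(B').

P(S|do(B)): frontdoor, adjust for {R}.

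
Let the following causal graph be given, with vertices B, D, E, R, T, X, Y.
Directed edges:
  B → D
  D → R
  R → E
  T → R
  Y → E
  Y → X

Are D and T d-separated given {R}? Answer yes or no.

Bayes-Ball from D | {R} reaches {B,T}.
T ∈ reach(D|{R}) ⇒ D ⊥̸ T | {R}.

No — D and T are d-connected given {R}.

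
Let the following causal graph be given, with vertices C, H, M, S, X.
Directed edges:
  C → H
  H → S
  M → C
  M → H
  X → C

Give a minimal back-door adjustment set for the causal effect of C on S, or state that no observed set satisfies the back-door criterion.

desc(C)\{C}={H,S}; candidates ⊆ {M,X}.
size 0: {}; under {} C still reaches {H,M,S,X} ∋ S.
{M}: C⊥S given {M} in G with C→· removed — back-door holds.

C→S: minimal back-door set {M}.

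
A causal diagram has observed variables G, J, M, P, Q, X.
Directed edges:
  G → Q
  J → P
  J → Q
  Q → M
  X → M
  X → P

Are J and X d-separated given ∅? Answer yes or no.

Yes — J ⊥ X | ∅.

Bayes-Ball from J | ∅ reaches {M,P,Q}.
X ∉ reach(J|∅) ⇒ J ⊥ X | ∅.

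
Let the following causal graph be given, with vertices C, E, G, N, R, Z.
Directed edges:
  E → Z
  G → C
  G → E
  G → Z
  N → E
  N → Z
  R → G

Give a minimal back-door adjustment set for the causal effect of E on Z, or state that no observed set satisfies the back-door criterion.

desc(E)\{E}={Z}; candidates ⊆ {C,G,N,R}.
size 0: {}; under {} E still reaches {C,G,N,R,Z} ∋ Z.
size 1: {C}, {G}, {N} …(+1); under {C} E still reaches {G,N,R,Z} ∋ Z.
{G,N}: E⊥Z given {G,N} in G with E→· removed — back-door holds.

E→Z: minimal back-door set {G, N}.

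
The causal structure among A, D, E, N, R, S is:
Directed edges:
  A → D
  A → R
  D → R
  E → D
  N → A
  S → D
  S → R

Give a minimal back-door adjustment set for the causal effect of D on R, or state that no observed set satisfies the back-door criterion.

desc(D)\{D}={R}; candidates ⊆ {A,E,N,S}.
size 0: {}; under {} D still reaches {A,E,N,R,S} ∋ R.
size 1: {A}, {E}, {N} …(+1); under {A} D still reaches {E,R,S} ∋ R.
{A,S}: D⊥R given {A,S} in G with D→· removed — back-door holds.

D→R: minimal back-door set {A, S}.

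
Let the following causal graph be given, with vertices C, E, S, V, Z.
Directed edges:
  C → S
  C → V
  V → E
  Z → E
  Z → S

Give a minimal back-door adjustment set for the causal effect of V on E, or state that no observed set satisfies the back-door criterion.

V→E: minimal back-door set ∅.

desc(V)\{V}={E}; candidates ⊆ {C,S,Z}.
∅: V⊥E given ∅ in G with V→· removed — back-door holds.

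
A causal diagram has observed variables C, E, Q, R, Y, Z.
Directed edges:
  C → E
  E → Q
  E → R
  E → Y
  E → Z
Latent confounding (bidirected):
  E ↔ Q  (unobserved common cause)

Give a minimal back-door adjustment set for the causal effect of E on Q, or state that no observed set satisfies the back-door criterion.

desc(E)\{E}={Q,R,Y,Z}; candidates ⊆ {C}.
E↔Q: latent back-door arc(s) into E.
size 0: {}; under {} E still reaches {C,Q} ∋ Q.
size 1: {C}; under {C} E still reaches {Q} ∋ Q.
E↔Q cannot be blocked by any observed set — no back-door set.

E→Q: no observed back-door set.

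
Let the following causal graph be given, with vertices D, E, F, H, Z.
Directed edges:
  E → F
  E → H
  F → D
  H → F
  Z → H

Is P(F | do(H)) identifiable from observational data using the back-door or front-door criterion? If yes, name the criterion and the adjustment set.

desc(H)\{H}={D,F}; candidates ⊆ {E,Z}.
size 0: {}; under {} H still reaches {D,E,F,Z} ∋ F.
{E}: H⊥F given {E} in G with H→· removed — back-door holds.
P(F|do(H)) = Σ_{E} P(F|H,E)·P(E).

P(F|do(H)): backdoor, adjust for {E}.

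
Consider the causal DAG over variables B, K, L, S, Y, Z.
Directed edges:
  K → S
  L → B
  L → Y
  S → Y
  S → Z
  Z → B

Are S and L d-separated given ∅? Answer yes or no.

Yes — S ⊥ L | ∅.

Bayes-Ball from S | ∅ reaches {B,K,Y,Z}.
L ∉ reach(S|∅) ⇒ S ⊥ L | ∅.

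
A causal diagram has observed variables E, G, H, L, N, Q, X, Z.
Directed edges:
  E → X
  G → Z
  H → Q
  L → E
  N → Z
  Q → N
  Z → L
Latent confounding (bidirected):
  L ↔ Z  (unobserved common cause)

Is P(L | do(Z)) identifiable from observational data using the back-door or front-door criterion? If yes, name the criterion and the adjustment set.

P(L|do(Z)): not identifiable (no BD/FD set).

desc(Z)\{Z}={E,L,X}; candidates ⊆ {G,H,N,Q}.
Z↔L: latent back-door arc(s) into Z.
size 0: {}; under {} Z still reaches {E,G,H,L,N,Q,X} ∋ L.
size 1: {G}, {H}, {N} …(+1); under {G} Z still reaches {E,H,L,N,Q,X} ∋ L.
size 2: {G,H}, {G,N}, {G,Q} …(+3); under {G,H} Z still reaches {E,L,N,Q,X} ∋ L.
Z↔L cannot be blocked by any observed set — no back-door set.
No mediator lies on a directed Z→…→L path.
Neither criterion identifies P(L|do(Z)) in this graph.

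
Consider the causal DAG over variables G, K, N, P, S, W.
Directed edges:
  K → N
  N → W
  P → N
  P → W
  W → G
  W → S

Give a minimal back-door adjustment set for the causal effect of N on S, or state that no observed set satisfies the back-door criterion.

desc(N)\{N}={G,S,W}; candidates ⊆ {K,P}.
size 0: {}; under {} N still reaches {G,K,P,S,W} ∋ S.
{P}: N⊥S given {P} in G with N→· removed — back-door holds.

N→S: minimal back-door set {P}.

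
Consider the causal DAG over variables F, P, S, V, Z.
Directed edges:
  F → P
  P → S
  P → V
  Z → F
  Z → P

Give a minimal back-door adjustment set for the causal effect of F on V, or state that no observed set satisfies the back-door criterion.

desc(F)\{F}={P,S,V}; candidates ⊆ {Z}.
size 0: {}; under {} F still reaches {P,S,V,Z} ∋ V.
{Z}: F⊥V given {Z} in G with F→· removed — back-door holds.

F→V: minimal back-door set {Z}.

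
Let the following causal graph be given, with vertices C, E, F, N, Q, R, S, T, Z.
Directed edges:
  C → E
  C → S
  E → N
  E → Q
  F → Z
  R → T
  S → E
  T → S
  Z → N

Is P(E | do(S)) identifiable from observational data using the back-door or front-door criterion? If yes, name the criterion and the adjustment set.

P(E|do(S)): backdoor, adjust for {C}.

desc(S)\{S}={E,N,Q}; candidates ⊆ {C,F,R,T,Z}.
size 0: {}; under {} S still reaches {C,E,N,Q,R,T} ∋ E.
{C}: S⊥E given {C} in G with S→· removed — back-door holds.
P(E|do(S)) = Σ_{C} P(E|S,C)·P(C).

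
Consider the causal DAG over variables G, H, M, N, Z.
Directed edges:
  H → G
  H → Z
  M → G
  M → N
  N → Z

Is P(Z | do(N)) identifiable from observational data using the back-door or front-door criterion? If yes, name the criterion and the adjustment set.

desc(N)\{N}={Z}; candidates ⊆ {G,H,M}.
∅: N⊥Z given ∅ in G with N→· removed — back-door holds.
P(Z|do(N)) = P(Z|N) — no adjustment needed.

P(Z|do(N)): backdoor, adjust for ∅.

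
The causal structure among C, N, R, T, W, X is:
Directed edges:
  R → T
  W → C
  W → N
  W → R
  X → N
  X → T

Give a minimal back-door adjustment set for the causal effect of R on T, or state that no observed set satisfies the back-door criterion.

R→T: minimal back-door set ∅.

desc(R)\{R}={T}; candidates ⊆ {C,N,W,X}.
∅: R⊥T given ∅ in G with R→· removed — back-door holds.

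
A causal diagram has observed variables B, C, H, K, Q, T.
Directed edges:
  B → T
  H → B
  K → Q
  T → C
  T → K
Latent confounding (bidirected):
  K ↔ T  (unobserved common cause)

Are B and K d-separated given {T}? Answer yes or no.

Bayes-Ball from B | {T} reaches {H,K,Q}.
K ∈ reach(B|{T}) ⇒ B ⊥̸ K | {T}.

No — B and K are d-connected given {T}.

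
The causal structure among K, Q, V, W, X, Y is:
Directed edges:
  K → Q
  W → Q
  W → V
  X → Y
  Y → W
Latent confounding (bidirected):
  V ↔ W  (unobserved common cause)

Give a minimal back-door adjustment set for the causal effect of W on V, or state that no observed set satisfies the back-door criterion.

desc(W)\{W}={Q,V}; candidates ⊆ {K,X,Y}.
W↔V: latent back-door arc(s) into W.
size 0: {}; under {} W still reaches {V,X,Y} ∋ V.
size 1: {K}, {X}, {Y}; under {K} W still reaches {V,X,Y} ∋ V.
size 2: {K,X}, {K,Y}, {X,Y}; under {K,X} W still reaches {V,Y} ∋ V.
W↔V cannot be blocked by any observed set — no back-door set.

W→V: no observed back-door set.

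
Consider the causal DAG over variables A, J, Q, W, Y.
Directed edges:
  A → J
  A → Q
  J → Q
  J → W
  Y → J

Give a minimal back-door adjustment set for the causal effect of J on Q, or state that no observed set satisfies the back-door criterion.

J→Q: minimal back-door set {A}.

desc(J)\{J}={Q,W}; candidates ⊆ {A,Y}.
size 0: {}; under {} J still reaches {A,Q,Y} ∋ Q.
{A}: J⊥Q given {A} in G with J→· removed — back-door holds.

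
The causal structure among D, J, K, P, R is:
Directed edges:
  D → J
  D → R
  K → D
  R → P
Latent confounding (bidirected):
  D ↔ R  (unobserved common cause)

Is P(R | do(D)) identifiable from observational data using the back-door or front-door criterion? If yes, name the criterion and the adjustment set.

P(R|do(D)): not identifiable (no BD/FD set).

desc(D)\{D}={J,P,R}; candidates ⊆ {K}.
D↔R: latent back-door arc(s) into D.
size 0: {}; under {} D still reaches {K,P,R} ∋ R.
size 1: {K}; under {K} D still reaches {P,R} ∋ R.
D↔R cannot be blocked by any observed set — no back-door set.
No mediator lies on a directed D→…→R path.
Neither criterion identifies P(R|do(D)) in this graph.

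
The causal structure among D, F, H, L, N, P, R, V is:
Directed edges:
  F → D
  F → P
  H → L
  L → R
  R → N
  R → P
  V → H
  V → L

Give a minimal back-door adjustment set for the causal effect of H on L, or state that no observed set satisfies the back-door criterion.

H→L: minimal back-door set {V}.

desc(H)\{H}={L,N,P,R}; candidates ⊆ {D,F,V}.
size 0: {}; under {} H still reaches {L,N,P,R,V} ∋ L.
{V}: H⊥L given {V} in G with H→· removed — back-door holds.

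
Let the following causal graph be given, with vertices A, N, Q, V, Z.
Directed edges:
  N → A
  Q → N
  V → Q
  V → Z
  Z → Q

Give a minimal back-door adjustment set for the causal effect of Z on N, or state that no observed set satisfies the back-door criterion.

desc(Z)\{Z}={A,N,Q}; candidates ⊆ {V}.
size 0: {}; under {} Z still reaches {A,N,Q,V} ∋ N.
{V}: Z⊥N given {V} in G with Z→· removed — back-door holds.

Z→N: minimal back-door set {V}.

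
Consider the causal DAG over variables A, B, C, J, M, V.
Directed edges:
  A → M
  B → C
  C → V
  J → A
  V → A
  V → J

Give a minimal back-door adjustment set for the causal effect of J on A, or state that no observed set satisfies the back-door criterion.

desc(J)\{J}={A,M}; candidates ⊆ {B,C,V}.
size 0: {}; under {} J still reaches {A,B,C,M,V} ∋ A.
{V}: J⊥A given {V} in G with J→· removed — back-door holds.

J→A: minimal back-door set {V}.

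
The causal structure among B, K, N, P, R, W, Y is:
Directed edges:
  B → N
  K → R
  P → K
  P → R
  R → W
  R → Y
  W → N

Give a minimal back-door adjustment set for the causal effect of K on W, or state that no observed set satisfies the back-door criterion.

desc(K)\{K}={N,R,W,Y}; candidates ⊆ {B,P}.
size 0: {}; under {} K still reaches {N,P,R,W,Y} ∋ W.
{P}: K⊥W given {P} in G with K→· removed — back-door holds.

K→W: minimal back-door set {P}.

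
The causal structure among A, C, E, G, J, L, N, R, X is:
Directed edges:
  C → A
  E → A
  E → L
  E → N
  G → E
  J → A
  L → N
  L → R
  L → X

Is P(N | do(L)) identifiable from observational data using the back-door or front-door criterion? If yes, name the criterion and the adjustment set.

P(N|do(L)): backdoor, adjust for {E}.

desc(L)\{L}={N,R,X}; candidates ⊆ {A,C,E,G,J}.
size 0: {}; under {} L still reaches {A,E,G,N} ∋ N.
{E}: L⊥N given {E} in G with L→· removed — back-door holds.
P(N|do(L)) = Σ_{E} P(N|L,E)·P(E).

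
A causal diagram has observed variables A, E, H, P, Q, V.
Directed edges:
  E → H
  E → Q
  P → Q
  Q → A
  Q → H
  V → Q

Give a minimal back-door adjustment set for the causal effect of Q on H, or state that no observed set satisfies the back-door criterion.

Q→H: minimal back-door set {E}.

desc(Q)\{Q}={A,H}; candidates ⊆ {E,P,V}.
size 0: {}; under {} Q still reaches {E,H,P,V} ∋ H.
{E}: Q⊥H given {E} in G with Q→· removed — back-door holds.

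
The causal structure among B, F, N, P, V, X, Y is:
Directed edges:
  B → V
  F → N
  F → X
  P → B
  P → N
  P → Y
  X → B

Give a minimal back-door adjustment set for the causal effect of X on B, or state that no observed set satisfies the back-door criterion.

desc(X)\{X}={B,V}; candidates ⊆ {F,N,P,Y}.
∅: X⊥B given ∅ in G with X→· removed — back-door holds.

X→B: minimal back-door set ∅.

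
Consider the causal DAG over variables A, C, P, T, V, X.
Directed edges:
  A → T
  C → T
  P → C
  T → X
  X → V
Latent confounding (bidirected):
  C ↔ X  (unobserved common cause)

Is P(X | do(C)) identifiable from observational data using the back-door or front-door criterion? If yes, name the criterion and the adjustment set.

P(X|do(C)): frontdoor, adjust for {T}.

desc(C)\{C}={T,V,X}; candidates ⊆ {A,P}.
C↔X: latent back-door arc(s) into C.
size 0: {}; under {} C still reaches {P,V,X} ∋ X.
size 1: {A}, {P}; under {A} C still reaches {P,V,X} ∋ X.
size 2: {A,P}; under {A,P} C still reaches {V,X} ∋ X.
C↔X cannot be blocked by any observed set — no back-door set.
{T}: (i) intercepts every directed C→X path; (ii) no back-door C→{T}; (iii) {C} blocks every back-door {T}→X. Front-door holds.
P(X|do(C)) = Σ_{T} P(T|C) Σ_{C'} P(X|T,C')P(C').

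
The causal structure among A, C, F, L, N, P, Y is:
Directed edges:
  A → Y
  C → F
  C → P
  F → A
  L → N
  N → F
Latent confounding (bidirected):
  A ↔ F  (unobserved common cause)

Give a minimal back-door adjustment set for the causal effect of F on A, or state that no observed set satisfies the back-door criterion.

F→A: no observed back-door set.

desc(F)\{F}={A,Y}; candidates ⊆ {C,L,N,P}.
F↔A: latent back-door arc(s) into F.
size 0: {}; under {} F still reaches {A,C,L,N,P,Y} ∋ A.
size 1: {C}, {L}, {N} …(+1); under {C} F still reaches {A,L,N,Y} ∋ A.
size 2: {C,L}, {C,N}, {C,P} …(+3); under {C,L} F still reaches {A,N,Y} ∋ A.
F↔A cannot be blocked by any observed set — no back-door set.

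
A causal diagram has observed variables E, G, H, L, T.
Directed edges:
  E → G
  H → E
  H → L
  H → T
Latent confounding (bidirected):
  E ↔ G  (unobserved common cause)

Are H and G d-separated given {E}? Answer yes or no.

No — H and G are d-connected given {E}.

Bayes-Ball from H | {E} reaches {G,L,T}.
G ∈ reach(H|{E}) ⇒ H ⊥̸ G | {E}.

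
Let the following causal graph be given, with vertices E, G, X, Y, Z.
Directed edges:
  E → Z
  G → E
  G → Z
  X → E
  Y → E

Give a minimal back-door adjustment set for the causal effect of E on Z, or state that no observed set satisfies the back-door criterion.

E→Z: minimal back-door set {G}.

desc(E)\{E}={Z}; candidates ⊆ {G,X,Y}.
size 0: {}; under {} E still reaches {G,X,Y,Z} ∋ Z.
{G}: E⊥Z given {G} in G with E→· removed — back-door holds.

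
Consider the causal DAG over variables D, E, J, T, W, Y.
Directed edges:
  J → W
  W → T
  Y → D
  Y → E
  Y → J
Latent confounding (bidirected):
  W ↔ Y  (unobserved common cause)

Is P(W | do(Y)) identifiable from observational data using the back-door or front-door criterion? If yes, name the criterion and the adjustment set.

desc(Y)\{Y}={D,E,J,T,W}; candidates ⊆ {—}.
Y↔W: latent back-door arc(s) into Y.
size 0: {}; under {} Y still reaches {T,W} ∋ W.
Y↔W cannot be blocked by any observed set — no back-door set.
{J}: (i) intercepts every directed Y→W path; (ii) no back-door Y→{J}; (iii) {Y} blocks every back-door {J}→W. Front-door holds.
P(W|do(Y)) = Σ_{J} P(J|Y) Σ_{Y'} P(W|J,Y')P(Y').

P(W|do(Y)): frontdoor, adjust for {J}.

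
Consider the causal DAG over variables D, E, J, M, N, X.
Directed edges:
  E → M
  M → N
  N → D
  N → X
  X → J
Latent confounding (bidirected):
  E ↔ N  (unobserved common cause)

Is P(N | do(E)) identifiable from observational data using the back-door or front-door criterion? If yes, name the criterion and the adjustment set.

P(N|do(E)): frontdoor, adjust for {M}.

desc(E)\{E}={D,J,M,N,X}; candidates ⊆ {—}.
E↔N: latent back-door arc(s) into E.
size 0: {}; under {} E still reaches {D,J,N,X} ∋ N.
E↔N cannot be blocked by any observed set — no back-door set.
{M}: (i) intercepts every directed E→N path; (ii) no back-door E→{M}; (iii) {E} blocks every back-door {M}→N. Front-door holds.
P(N|do(E)) = Σ_{M} P(M|E) Σ_{E'} P(N|M,E')P(E').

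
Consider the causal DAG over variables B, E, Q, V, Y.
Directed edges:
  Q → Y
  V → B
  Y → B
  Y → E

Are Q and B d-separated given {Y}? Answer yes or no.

Bayes-Ball from Q | {Y} reaches ∅.
B ∉ reach(Q|{Y}) ⇒ Q ⊥ B | {Y}.

Yes — Q ⊥ B | {Y}.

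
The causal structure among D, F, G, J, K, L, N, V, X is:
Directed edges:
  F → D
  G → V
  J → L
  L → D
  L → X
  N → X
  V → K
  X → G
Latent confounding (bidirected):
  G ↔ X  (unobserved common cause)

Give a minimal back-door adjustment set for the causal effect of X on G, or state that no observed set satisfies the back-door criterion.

desc(X)\{X}={G,K,V}; candidates ⊆ {D,F,J,L,N}.
X↔G: latent back-door arc(s) into X.
size 0: {}; under {} X still reaches {D,G,J,K,L,N,V} ∋ G.
size 1: {D}, {F}, {J} …(+2); under {D} X still reaches {F,G,J,K,L,N,V} ∋ G.
size 2: {D,F}, {D,J}, {D,L} …(+7); under {D,F} X still reaches {G,J,K,L,N,V} ∋ G.
X↔G cannot be blocked by any observed set — no back-door set.

X→G: no observed back-door set.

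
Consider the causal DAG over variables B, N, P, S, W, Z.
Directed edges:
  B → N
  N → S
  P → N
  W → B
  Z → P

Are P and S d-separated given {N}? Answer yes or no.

Yes — P ⊥ S | {N}.

Bayes-Ball from P | {N} reaches {B,W,Z}.
S ∉ reach(P|{N}) ⇒ P ⊥ S | {N}.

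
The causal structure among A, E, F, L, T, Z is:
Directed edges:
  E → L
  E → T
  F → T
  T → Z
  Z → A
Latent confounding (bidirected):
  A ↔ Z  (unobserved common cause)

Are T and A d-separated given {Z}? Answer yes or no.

No — T and A are d-connected given {Z}.

Bayes-Ball from T | {Z} reaches {A,E,F,L}.
A ∈ reach(T|{Z}) ⇒ T ⊥̸ A | {Z}.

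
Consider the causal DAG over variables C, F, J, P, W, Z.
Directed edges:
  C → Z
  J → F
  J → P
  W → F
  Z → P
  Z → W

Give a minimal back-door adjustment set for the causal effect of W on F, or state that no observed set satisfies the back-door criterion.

W→F: minimal back-door set ∅.

desc(W)\{W}={F}; candidates ⊆ {C,J,P,Z}.
∅: W⊥F given ∅ in G with W→· removed — back-door holds.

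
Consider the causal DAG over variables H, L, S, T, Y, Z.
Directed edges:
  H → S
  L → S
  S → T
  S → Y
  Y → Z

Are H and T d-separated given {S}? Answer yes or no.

Bayes-Ball from H | {S} reaches {L}.
T ∉ reach(H|{S}) ⇒ H ⊥ T | {S}.

Yes — H ⊥ T | {S}.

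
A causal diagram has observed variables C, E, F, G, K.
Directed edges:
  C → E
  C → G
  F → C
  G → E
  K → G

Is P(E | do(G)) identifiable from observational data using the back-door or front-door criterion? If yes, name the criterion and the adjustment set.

desc(G)\{G}={E}; candidates ⊆ {C,F,K}.
size 0: {}; under {} G still reaches {C,E,F,K} ∋ E.
{C}: G⊥E given {C} in G with G→· removed — back-door holds.
P(E|do(G)) = Σ_{C} P(E|G,C)·P(C).

P(E|do(G)): backdoor, adjust for {C}.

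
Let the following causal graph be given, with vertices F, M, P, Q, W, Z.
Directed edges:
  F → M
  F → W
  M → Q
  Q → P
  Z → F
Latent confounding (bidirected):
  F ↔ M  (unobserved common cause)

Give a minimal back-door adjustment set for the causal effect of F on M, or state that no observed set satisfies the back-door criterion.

F→M: no observed back-door set.

desc(F)\{F}={M,P,Q,W}; candidates ⊆ {Z}.
F↔M: latent back-door arc(s) into F.
size 0: {}; under {} F still reaches {M,P,Q,Z} ∋ M.
size 1: {Z}; under {Z} F still reaches {M,P,Q} ∋ M.
F↔M cannot be blocked by any observed set — no back-door set.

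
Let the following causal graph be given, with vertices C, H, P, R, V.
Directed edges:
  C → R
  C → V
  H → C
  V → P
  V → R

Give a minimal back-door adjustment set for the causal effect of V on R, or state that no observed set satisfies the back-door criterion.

desc(V)\{V}={P,R}; candidates ⊆ {C,H}.
size 0: {}; under {} V still reaches {C,H,R} ∋ R.
{C}: V⊥R given {C} in G with V→· removed — back-door holds.

V→R: minimal back-door set {C}.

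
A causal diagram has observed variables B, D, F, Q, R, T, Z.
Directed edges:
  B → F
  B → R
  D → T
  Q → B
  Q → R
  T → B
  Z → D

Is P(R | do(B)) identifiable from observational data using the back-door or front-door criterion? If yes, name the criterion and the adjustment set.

P(R|do(B)): backdoor, adjust for {Q}.

desc(B)\{B}={F,R}; candidates ⊆ {D,Q,T,Z}.
size 0: {}; under {} B still reaches {D,Q,R,T,Z} ∋ R.
{Q}: B⊥R given {Q} in G with B→· removed — back-door holds.
P(R|do(B)) = Σ_{Q} P(R|B,Q)·P(Q).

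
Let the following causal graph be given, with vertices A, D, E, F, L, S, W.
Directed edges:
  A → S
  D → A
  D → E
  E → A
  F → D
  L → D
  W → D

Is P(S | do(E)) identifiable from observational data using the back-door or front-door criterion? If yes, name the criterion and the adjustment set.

P(S|do(E)): backdoor, adjust for {D}.

desc(E)\{E}={A,S}; candidates ⊆ {D,F,L,W}.
size 0: {}; under {} E still reaches {A,D,F,L,S,W} ∋ S.
{D}: E⊥S given {D} in G with E→· removed — back-door holds.
P(S|do(E)) = Σ_{D} P(S|E,D)·P(D).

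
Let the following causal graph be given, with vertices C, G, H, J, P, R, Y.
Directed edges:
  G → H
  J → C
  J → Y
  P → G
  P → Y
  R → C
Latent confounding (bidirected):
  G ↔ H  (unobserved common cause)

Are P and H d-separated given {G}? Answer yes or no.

No — P and H are d-connected given {G}.

Bayes-Ball from P | {G} reaches {H,Y}.
H ∈ reach(P|{G}) ⇒ P ⊥̸ H | {G}.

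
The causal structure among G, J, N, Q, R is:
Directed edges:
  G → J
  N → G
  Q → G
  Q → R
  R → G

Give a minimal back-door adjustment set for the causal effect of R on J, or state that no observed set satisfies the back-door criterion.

desc(R)\{R}={G,J}; candidates ⊆ {N,Q}.
size 0: {}; under {} R still reaches {G,J,Q} ∋ J.
{Q}: R⊥J given {Q} in G with R→· removed — back-door holds.

R→J: minimal back-door set {Q}.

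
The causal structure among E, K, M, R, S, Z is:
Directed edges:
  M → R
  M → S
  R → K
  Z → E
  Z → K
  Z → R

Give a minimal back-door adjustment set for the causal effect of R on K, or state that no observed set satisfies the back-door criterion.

R→K: minimal back-door set {Z}.

desc(R)\{R}={K}; candidates ⊆ {E,M,S,Z}.
size 0: {}; under {} R still reaches {E,K,M,S,Z} ∋ K.
{Z}: R⊥K given {Z} in G with R→· removed — back-door holds.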